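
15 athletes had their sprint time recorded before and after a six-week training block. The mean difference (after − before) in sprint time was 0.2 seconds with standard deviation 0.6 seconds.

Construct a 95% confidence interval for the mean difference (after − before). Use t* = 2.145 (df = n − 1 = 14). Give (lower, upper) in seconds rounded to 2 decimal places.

Paired design: SE = s_d/√n = 0.6/√15 = 0.1549.
t* = 2.145; margin of error = 2.145 × 0.1549 = 0.3323.
0.2 ± 0.3323 → (-0.13, 0.53).

(-0.13, 0.53)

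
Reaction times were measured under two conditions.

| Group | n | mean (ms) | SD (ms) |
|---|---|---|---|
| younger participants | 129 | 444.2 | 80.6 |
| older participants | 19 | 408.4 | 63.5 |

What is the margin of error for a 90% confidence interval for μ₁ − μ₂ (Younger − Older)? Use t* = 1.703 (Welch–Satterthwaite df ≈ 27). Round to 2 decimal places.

Standard errors of each mean: 80.6/√129 = 7.0964 and 63.5/√19 = 14.5679.
SE(x̄₁ − x̄₂) = √(7.0964² + 14.5679²) = 16.2044 for independent samples with unequal variances.
With t* = 1.703, the margin is 1.703 × 16.2044 = 27.5961.

27.60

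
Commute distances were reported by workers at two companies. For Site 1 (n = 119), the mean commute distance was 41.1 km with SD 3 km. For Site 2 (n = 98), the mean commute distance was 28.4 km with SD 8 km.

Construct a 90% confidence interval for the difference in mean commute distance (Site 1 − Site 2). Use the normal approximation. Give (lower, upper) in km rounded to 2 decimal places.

Per-group SEs: s₁/√n₁ = 3/√119 = 0.2750, s₂/√n₂ = 8/√98 = 0.8081.
Unpooled SE of the difference: √(0.075625 + 0.65302561) = 0.8536.
Margin of error = z* · SE = 1.645 × 0.8536 = 1.4042.
x̄₁ − x̄₂ = 41.1 − 28.4 = 12.7000.
CI: 12.7000 ± 1.4042 = (11.30, 14.10).

(11.30, 14.10)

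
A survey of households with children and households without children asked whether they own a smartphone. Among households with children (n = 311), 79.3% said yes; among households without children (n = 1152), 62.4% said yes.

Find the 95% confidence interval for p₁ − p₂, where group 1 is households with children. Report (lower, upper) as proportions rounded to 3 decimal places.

The two standard errors are √(0.7930×0.2070/311) = 0.02297 and √(0.6240×0.3760/1152) = 0.01427.
Because the samples are independent, SE_diff = √(0.02297² + 0.01427²) = 0.02704.
Using z* = 1.960 for 95%, ME = 1.960 × 0.02704 = 0.05300.
p̂₁ − p̂₂ = 0.1690; interval 0.1690 ± 0.05300 gives (0.116, 0.222).

(0.116, 0.222)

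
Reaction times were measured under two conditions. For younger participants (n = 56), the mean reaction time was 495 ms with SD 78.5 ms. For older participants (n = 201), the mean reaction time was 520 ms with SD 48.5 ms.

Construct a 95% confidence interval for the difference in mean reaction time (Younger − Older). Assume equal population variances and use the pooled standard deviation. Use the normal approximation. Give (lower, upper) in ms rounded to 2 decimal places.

(-41.69, -8.31)

Pooled variance s_p² = [55·78.5² + 200·48.5²] / (56+201−2) = 3174.0147, so s_p = 56.3384.
SE_diff = s_p·√(1/n₁ + 1/n₂) = 56.3384·√(1/56 + 1/201) = 8.5129.
z* = 1.960; margin = 1.960 × 8.5129 = 16.6853.
Difference = 495 − 520 = -25.0000.
-25.0000 ± 16.6853 → (-41.69, -8.31).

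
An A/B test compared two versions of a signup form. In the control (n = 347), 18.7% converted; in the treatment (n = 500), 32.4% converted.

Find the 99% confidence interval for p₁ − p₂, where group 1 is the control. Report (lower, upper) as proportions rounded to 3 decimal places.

Each SE is √(p̂(1−p̂)/n): √(0.1870·0.8130/347) = 0.02093 and √(0.3240·0.6760/500) = 0.02093.
SE(p̂₁ − p̂₂) = √(SE₁² + SE₂²) = √(0.0004380649 + 0.0004380649) = 0.02960, since the two samples are independent.
At 99% confidence z* = 2.576; margin = 2.576 × 0.02960 = 0.07625.
The difference is 0.1870 − 0.3240 = -0.1370, so the interval is -0.1370 ± 0.07625 = (-0.213, -0.061).

(-0.213, -0.061)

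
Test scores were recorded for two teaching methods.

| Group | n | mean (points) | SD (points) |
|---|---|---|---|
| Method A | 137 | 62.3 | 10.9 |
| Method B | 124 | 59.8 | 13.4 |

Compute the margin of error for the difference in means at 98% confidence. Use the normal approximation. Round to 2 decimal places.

SE₁ = s₁/√n₁ = 10.9/√137 = 0.9312; SE₂ = 13.4/√124 = 1.2034.
Independent samples, unequal variances: SE_diff = √(SE₁² + SE₂²) = √(0.86713344 + 1.44817156) = 1.5216.
z* = 2.326, so margin of error = 2.326 × 1.5216 = 3.5392.

3.54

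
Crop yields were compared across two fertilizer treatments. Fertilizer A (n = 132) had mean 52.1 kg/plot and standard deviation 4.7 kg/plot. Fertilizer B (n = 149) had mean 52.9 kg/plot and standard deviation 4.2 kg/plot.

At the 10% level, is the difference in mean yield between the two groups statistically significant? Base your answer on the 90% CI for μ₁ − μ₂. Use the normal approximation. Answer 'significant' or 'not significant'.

Standard errors of each mean: 4.7/√132 = 0.4091 and 4.2/√149 = 0.3441.
SE(x̄₁ − x̄₂) = √(0.4091² + 0.3441²) = 0.5346 for independent samples with unequal variances.
With z* = 1.645, the margin is 1.645 × 0.5346 = 0.8794.
x̄₁ − x̄₂ = 52.1 − 52.9 = -0.8000; the interval is -0.8000 ± 0.8794 = (-1.6794, 0.0794).
The interval (-1.6794, 0.0794) contains 0, so the difference is not significant.

not significant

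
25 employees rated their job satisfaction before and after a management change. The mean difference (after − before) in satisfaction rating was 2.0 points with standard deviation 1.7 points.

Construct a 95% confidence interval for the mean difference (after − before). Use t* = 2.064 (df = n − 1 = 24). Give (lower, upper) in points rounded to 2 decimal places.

(1.30, 2.70)

Paired design: SE = s_d/√n = 1.7/√25 = 0.3400.
t* = 2.064; margin of error = 2.064 × 0.3400 = 0.7018.
2.0 ± 0.7018 → (1.30, 2.70).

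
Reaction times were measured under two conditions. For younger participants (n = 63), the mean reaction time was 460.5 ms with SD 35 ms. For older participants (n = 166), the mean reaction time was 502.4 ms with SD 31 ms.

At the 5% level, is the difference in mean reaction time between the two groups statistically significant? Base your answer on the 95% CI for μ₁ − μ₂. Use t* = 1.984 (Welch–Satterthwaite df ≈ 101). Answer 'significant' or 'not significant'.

SE₁ = s₁/√n₁ = 35/√63 = 4.4096; SE₂ = 31/√166 = 2.4061.
Independent samples, unequal variances: SE_diff = √(SE₁² + SE₂²) = √(19.44457216 + 5.78931721) = 5.0233.
t* = 1.984, so margin of error = 1.984 × 5.0233 = 9.9662.
Difference in means = 460.5 − 502.4 = -41.9000.
-41.9000 ± 9.9662 → (-51.8662, -31.9338).
The interval (-51.8662, -31.9338) does not contain 0, so the difference is significant.

significant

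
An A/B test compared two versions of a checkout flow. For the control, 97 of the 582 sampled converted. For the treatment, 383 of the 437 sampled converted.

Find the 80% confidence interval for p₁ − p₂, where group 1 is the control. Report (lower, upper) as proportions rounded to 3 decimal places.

(-0.738, -0.681)

Sample proportions: 97/582 = 0.1667, 383/437 = 0.8764.
Each SE is √(p̂(1−p̂)/n): √(0.1667·0.8333/582) = 0.01545 and √(0.8764·0.1236/437) = 0.01574.
SE(p̂₁ − p̂₂) = √(SE₁² + SE₂²) = √(0.0002387025 + 0.0002477476) = 0.02206, since the two samples are independent.
At 80% confidence z* = 1.282; margin = 1.282 × 0.02206 = 0.02828.
The difference is 0.1667 − 0.8764 = -0.7097, so the interval is -0.7097 ± 0.02828 = (-0.738, -0.681).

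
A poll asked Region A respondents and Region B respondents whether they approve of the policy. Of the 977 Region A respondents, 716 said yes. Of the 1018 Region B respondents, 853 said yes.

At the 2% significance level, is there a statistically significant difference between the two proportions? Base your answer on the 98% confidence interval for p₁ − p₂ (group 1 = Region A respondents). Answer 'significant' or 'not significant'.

First, p̂₁ = 716/977 = 0.7329; p̂₂ = 853/1018 = 0.8379.
The two standard errors are √(0.7329×0.2671/977) = 0.01416 and √(0.8379×0.1621/1018) = 0.01155.
Because the samples are independent, SE_diff = √(0.01416² + 0.01155²) = 0.01827.
Using z* = 2.326 for 98%, ME = 2.326 × 0.01827 = 0.04250.
p̂₁ − p̂₂ = -0.1050; interval -0.1050 ± 0.04250 gives (-0.14750, -0.06250).
The interval (-0.14750, -0.06250) does not contain 0, so the difference is significant.

significant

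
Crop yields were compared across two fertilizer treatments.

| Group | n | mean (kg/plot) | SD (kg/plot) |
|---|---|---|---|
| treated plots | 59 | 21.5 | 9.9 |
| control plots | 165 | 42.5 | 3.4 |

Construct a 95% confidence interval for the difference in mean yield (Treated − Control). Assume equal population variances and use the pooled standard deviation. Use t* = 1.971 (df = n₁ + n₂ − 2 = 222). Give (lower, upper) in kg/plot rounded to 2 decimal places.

Pooled variance s_p² = [58·9.9² + 164·3.4²] / (59+165−2) = 34.1460, so s_p = 5.8435.
SE_diff = s_p·√(1/n₁ + 1/n₂) = 5.8435·√(1/59 + 1/165) = 0.8864.
t* = 1.971; margin = 1.971 × 0.8864 = 1.7471.
Difference = 21.5 − 42.5 = -21.0000.
-21.0000 ± 1.7471 → (-22.75, -19.25).

(-22.75, -19.25)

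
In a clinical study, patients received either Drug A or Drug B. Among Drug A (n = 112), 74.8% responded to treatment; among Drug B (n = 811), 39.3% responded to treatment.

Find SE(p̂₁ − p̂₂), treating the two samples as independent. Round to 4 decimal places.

SE₁ = √(p̂₁(1−p̂₁)/n₁) = √(0.7480·0.2520/112) = 0.04102; SE₂ = √(0.3930·0.6070/811) = 0.01715.
Independent samples: SE of the difference = √(SE₁² + SE₂²) = √(0.0016826404 + 0.0002941225) = 0.04446.

0.0445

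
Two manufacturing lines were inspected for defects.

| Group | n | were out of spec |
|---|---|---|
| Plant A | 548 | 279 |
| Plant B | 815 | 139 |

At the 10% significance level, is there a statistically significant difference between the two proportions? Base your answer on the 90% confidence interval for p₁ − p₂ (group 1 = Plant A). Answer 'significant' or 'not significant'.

significant

First, p̂₁ = 279/548 = 0.5091; p̂₂ = 139/815 = 0.1706.
The two standard errors are √(0.5091×0.4909/548) = 0.02136 and √(0.1706×0.8294/815) = 0.01318.
Because the samples are independent, SE_diff = √(0.02136² + 0.01318²) = 0.02510.
Using z* = 1.645 for 90%, ME = 1.645 × 0.02510 = 0.04129.
p̂₁ − p̂₂ = 0.3385; interval 0.3385 ± 0.04129 gives (0.29721, 0.37979).
The interval (0.29721, 0.37979) does not contain 0, so the difference is significant.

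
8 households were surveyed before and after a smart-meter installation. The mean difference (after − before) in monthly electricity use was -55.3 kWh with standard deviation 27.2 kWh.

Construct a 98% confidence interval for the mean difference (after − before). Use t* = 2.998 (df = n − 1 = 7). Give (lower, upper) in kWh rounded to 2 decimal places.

(-84.13, -26.47)

This is a matched-pairs design, so SE = s_d/√n = 27.2/√8 = 9.6167.
Margin = 2.998 × 9.6167 = 28.8309; the interval is -55.3 ± 28.8309 = (-84.13, -26.47).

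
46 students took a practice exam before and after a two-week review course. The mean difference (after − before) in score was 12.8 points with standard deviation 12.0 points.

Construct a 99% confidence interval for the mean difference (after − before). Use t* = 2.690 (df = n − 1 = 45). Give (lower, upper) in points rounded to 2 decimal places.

Paired design: SE = s_d/√n = 12.0/√46 = 1.7693.
t* = 2.690; margin of error = 2.690 × 1.7693 = 4.7594.
12.8 ± 4.7594 → (8.04, 17.56).

(8.04, 17.56)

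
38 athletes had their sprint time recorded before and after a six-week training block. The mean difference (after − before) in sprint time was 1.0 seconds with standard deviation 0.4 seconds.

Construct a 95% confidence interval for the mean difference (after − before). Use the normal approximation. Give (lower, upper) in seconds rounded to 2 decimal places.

This is a matched-pairs design, so SE = s_d/√n = 0.4/√38 = 0.0649.
Margin = 1.960 × 0.0649 = 0.1272; the interval is 1.0 ± 0.1272 = (0.87, 1.13).

(0.87, 1.13)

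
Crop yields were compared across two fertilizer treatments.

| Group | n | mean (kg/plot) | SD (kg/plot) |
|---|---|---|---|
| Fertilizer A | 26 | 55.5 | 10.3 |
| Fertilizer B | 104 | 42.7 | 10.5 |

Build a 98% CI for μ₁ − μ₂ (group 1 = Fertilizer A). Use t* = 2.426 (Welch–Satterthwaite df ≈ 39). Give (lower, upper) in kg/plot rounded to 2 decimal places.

SE₁ = s₁/√n₁ = 10.3/√26 = 2.0200; SE₂ = 10.5/√104 = 1.0296.
Independent samples, unequal variances: SE_diff = √(SE₁² + SE₂²) = √(4.0804 + 1.06007616) = 2.2673.
t* = 2.426, so margin of error = 2.426 × 2.2673 = 5.5005.
Difference in means = 55.5 − 42.7 = 12.8000.
12.8000 ± 5.5005 → (7.30, 18.30).

(7.30, 18.30)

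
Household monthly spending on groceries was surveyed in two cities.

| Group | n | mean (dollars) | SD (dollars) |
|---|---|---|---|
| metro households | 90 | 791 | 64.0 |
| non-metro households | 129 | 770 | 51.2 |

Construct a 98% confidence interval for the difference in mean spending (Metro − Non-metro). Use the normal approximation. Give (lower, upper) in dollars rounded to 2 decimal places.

SE₁ = s₁/√n₁ = 64.0/√90 = 6.7462; SE₂ = 51.2/√129 = 4.5079.
Independent samples, unequal variances: SE_diff = √(SE₁² + SE₂²) = √(45.51121444 + 20.32116241) = 8.1137.
z* = 2.326, so margin of error = 2.326 × 8.1137 = 18.8725.
Difference in means = 791 − 770 = 21.0000.
21.0000 ± 18.8725 → (2.13, 39.87).

(2.13, 39.87)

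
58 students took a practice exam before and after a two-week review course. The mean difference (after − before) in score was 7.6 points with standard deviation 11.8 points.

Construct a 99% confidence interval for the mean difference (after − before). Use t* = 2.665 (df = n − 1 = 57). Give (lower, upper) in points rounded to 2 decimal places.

(3.47, 11.73)

This is a matched-pairs design, so SE = s_d/√n = 11.8/√58 = 1.5494.
Margin = 2.665 × 1.5494 = 4.1292; the interval is 7.6 ± 4.1292 = (3.47, 11.73).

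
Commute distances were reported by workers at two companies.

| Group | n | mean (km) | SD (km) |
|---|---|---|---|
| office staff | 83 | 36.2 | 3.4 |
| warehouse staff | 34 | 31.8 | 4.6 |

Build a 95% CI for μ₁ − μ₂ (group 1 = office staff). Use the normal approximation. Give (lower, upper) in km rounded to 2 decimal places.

Standard errors of each mean: 3.4/√83 = 0.3732 and 4.6/√34 = 0.7889.
SE(x̄₁ − x̄₂) = √(0.3732² + 0.7889²) = 0.8727 for independent samples with unequal variances.
With z* = 1.960, the margin is 1.960 × 0.8727 = 1.7105.
x̄₁ − x̄₂ = 36.2 − 31.8 = 4.4000; the interval is 4.4000 ± 1.7105 = (2.69, 6.11).

(2.69, 6.11)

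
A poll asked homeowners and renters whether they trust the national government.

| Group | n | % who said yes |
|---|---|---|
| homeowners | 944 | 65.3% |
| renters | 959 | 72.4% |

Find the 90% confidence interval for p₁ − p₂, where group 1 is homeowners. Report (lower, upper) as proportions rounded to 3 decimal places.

SE₁ = √(p̂₁(1−p̂₁)/n₁) = √(0.6530·0.3470/944) = 0.01549; SE₂ = √(0.7240·0.2760/959) = 0.01443.
Independent samples: SE of the difference = √(SE₁² + SE₂²) = √(0.0002399401 + 0.0002082249) = 0.02117.
z* for 90% confidence is 1.645, so the margin of error is 1.645 × 0.02117 = 0.03482.
Point estimate p̂₁ − p̂₂ = 0.6530 − 0.7240 = -0.0710.
-0.0710 ± 0.03482 → (-0.106, -0.036).

(-0.106, -0.036)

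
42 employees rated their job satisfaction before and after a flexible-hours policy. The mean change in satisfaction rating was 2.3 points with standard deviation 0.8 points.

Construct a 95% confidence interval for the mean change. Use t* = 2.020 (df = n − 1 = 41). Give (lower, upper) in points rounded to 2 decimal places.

(2.05, 2.55)

This is a matched-pairs design, so SE = s_d/√n = 0.8/√42 = 0.1234.
Margin = 2.020 × 0.1234 = 0.2493; the interval is 2.3 ± 0.2493 = (2.05, 2.55).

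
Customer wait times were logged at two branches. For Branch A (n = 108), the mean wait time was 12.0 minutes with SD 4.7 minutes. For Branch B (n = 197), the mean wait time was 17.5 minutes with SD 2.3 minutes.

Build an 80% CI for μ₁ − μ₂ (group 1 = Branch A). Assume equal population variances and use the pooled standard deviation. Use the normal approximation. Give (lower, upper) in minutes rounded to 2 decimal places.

s_p = √[((n₁−1)s₁² + (n₂−1)s₂²)/(n₁+n₂−2)] = √[(107·4.7² + 196·2.3²)/303] = 3.3500.
SE = 3.3500·√(1/108 + 1/197) = 0.4011.
With z* = 1.282, margin = 1.282 × 0.4011 = 0.5142.
x̄₁ − x̄₂ = 12.0 − 17.5 = -5.5000; interval -5.5000 ± 0.5142 = (-6.01, -4.99).

(-6.01, -4.99)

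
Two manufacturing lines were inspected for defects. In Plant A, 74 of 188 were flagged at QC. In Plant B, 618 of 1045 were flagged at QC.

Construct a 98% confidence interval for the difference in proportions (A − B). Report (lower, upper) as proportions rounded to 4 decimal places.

First, p̂₁ = 74/188 = 0.3936; p̂₂ = 618/1045 = 0.5914.
The two standard errors are √(0.3936×0.6064/188) = 0.03563 and √(0.5914×0.4086/1045) = 0.01521.
Because the samples are independent, SE_diff = √(0.03563² + 0.01521²) = 0.03874.
Using z* = 2.326 for 98%, ME = 2.326 × 0.03874 = 0.09011.
p̂₁ − p̂₂ = -0.1978; interval -0.1978 ± 0.09011 gives (-0.2879, -0.1077).

(-0.2879, -0.1077)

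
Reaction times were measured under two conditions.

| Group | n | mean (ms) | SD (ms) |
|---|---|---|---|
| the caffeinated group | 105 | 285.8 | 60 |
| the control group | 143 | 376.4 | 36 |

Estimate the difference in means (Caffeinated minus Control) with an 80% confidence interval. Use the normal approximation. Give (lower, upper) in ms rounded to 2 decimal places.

(-99.04, -82.16)

Per-group SEs: s₁/√n₁ = 60/√105 = 5.8554, s₂/√n₂ = 36/√143 = 3.0105.
Unpooled SE of the difference: √(34.28570916 + 9.06311025) = 6.5840.
Margin of error = z* · SE = 1.282 × 6.5840 = 8.4407.
x̄₁ − x̄₂ = 285.8 − 376.4 = -90.6000.
CI: -90.6000 ± 8.4407 = (-99.04, -82.16).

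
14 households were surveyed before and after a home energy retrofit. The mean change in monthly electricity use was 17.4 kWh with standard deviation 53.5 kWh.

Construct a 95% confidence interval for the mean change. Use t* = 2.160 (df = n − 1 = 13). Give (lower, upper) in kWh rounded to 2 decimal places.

(-13.48, 48.28)

This is a matched-pairs design, so SE = s_d/√n = 53.5/√14 = 14.2985.
Margin = 2.160 × 14.2985 = 30.8848; the interval is 17.4 ± 30.8848 = (-13.48, 48.28).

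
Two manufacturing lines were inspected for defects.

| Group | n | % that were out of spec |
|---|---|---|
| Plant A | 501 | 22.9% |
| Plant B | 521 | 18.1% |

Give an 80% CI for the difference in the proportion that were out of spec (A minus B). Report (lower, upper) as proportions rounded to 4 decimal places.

(0.0156, 0.0804)

SE₁ = √(p̂₁(1−p̂₁)/n₁) = √(0.2290·0.7710/501) = 0.01877; SE₂ = √(0.1810·0.8190/521) = 0.01687.
Independent samples: SE of the difference = √(SE₁² + SE₂²) = √(0.0003523129 + 0.0002845969) = 0.02524.
z* for 80% confidence is 1.282, so the margin of error is 1.282 × 0.02524 = 0.03236.
Point estimate p̂₁ − p̂₂ = 0.2290 − 0.1810 = 0.0480.
0.0480 ± 0.03236 → (0.0156, 0.0804).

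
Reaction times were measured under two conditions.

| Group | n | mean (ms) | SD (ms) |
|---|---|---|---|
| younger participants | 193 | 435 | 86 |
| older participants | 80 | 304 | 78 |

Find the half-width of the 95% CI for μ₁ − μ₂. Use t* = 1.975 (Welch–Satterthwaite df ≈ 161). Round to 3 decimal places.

SE₁ = s₁/√n₁ = 86/√193 = 6.1904; SE₂ = 78/√80 = 8.7207.
Independent samples, unequal variances: SE_diff = √(SE₁² + SE₂²) = √(38.32105216 + 76.05060849) = 10.6945.
t* = 1.975, so margin of error = 1.975 × 10.6945 = 21.1216.

21.122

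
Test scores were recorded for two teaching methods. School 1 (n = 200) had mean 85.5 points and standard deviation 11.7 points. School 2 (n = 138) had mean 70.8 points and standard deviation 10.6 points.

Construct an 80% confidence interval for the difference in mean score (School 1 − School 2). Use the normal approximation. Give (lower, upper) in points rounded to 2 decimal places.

SE₁ = s₁/√n₁ = 11.7/√200 = 0.8273; SE₂ = 10.6/√138 = 0.9023.
Independent samples, unequal variances: SE_diff = √(SE₁² + SE₂²) = √(0.68442529 + 0.81414529) = 1.2242.
z* = 1.282, so margin of error = 1.282 × 1.2242 = 1.5694.
Difference in means = 85.5 − 70.8 = 14.7000.
14.7000 ± 1.5694 → (13.13, 16.27).

(13.13, 16.27)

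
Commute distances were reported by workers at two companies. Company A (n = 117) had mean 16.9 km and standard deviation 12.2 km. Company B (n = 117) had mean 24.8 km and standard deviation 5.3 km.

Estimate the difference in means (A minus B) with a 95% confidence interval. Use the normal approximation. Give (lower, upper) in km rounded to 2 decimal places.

(-10.31, -5.49)

Per-group SEs: s₁/√n₁ = 12.2/√117 = 1.1279, s₂/√n₂ = 5.3/√117 = 0.4900.
Unpooled SE of the difference: √(1.27215841 + 0.2401) = 1.2297.
Margin of error = z* · SE = 1.960 × 1.2297 = 2.4102.
x̄₁ − x̄₂ = 16.9 − 24.8 = -7.9000.
CI: -7.9000 ± 2.4102 = (-10.31, -5.49).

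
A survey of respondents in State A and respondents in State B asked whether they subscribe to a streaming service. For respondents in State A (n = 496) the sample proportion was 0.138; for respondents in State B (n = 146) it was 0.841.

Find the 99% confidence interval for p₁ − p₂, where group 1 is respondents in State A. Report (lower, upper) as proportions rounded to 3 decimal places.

SE₁ = √(p̂₁(1−p̂₁)/n₁) = √(0.1380·0.8620/496) = 0.01549; SE₂ = √(0.8410·0.1590/146) = 0.03026.
Independent samples: SE of the difference = √(SE₁² + SE₂²) = √(0.0002399401 + 0.0009156676) = 0.03399.
z* for 99% confidence is 2.576, so the margin of error is 2.576 × 0.03399 = 0.08756.
Point estimate p̂₁ − p̂₂ = 0.1380 − 0.8410 = -0.7030.
-0.7030 ± 0.08756 → (-0.791, -0.615).

(-0.791, -0.615)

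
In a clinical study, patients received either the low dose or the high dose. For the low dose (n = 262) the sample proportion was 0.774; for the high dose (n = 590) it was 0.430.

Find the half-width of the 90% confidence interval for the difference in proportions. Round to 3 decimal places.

SE₁ = √(p̂₁(1−p̂₁)/n₁) = √(0.7740·0.2260/262) = 0.02584; SE₂ = √(0.4300·0.5700/590) = 0.02038.
Independent samples: SE of the difference = √(SE₁² + SE₂²) = √(0.0006677056 + 0.0004153444) = 0.03291.
z* for 90% confidence is 1.645, so the margin of error is 1.645 × 0.03291 = 0.05414.

0.054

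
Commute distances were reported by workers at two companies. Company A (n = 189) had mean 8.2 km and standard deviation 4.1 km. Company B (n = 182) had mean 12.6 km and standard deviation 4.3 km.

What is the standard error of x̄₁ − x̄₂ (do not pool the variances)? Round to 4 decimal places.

0.4365

SE₁ = s₁/√n₁ = 4.1/√189 = 0.2982; SE₂ = 4.3/√182 = 0.3187.
Independent samples, unequal variances: SE_diff = √(SE₁² + SE₂²) = √(0.08892324 + 0.10156969) = 0.4365.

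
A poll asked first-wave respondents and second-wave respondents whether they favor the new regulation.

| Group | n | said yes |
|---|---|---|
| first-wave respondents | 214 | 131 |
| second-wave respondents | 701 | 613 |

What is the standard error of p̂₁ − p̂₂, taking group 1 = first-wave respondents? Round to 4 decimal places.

0.0356

Sample proportions: 131/214 = 0.6121, 613/701 = 0.8745.
Each SE is √(p̂(1−p̂)/n): √(0.6121·0.3879/214) = 0.03331 and √(0.8745·0.1255/701) = 0.01251.
SE(p̂₁ − p̂₂) = √(SE₁² + SE₂²) = √(0.0011095561 + 0.0001565001) = 0.03558, since the two samples are independent.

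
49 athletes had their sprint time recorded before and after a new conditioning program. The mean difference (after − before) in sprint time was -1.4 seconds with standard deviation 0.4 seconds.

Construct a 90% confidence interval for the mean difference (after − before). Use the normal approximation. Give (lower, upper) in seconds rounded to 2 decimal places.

(-1.49, -1.31)

This is a matched-pairs design, so SE = s_d/√n = 0.4/√49 = 0.0571.
Margin = 1.645 × 0.0571 = 0.0939; the interval is -1.4 ± 0.0939 = (-1.49, -1.31).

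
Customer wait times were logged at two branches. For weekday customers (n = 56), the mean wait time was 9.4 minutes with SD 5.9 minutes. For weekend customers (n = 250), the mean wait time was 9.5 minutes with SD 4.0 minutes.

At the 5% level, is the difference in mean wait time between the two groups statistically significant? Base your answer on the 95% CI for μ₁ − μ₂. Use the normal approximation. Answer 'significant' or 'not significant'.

not significant

SE₁ = s₁/√n₁ = 5.9/√56 = 0.7884; SE₂ = 4.0/√250 = 0.2530.
Independent samples, unequal variances: SE_diff = √(SE₁² + SE₂²) = √(0.62157456 + 0.064009) = 0.8280.
z* = 1.960, so margin of error = 1.960 × 0.8280 = 1.6229.
Difference in means = 9.4 − 9.5 = -0.1000.
-0.1000 ± 1.6229 → (-1.7229, 1.5229).
The interval (-1.7229, 1.5229) contains 0, so the difference is not significant.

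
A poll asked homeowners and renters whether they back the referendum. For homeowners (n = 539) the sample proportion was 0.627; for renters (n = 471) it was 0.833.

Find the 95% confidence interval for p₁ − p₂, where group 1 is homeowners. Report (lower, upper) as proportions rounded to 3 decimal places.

(-0.259, -0.153)

SE₁ = √(p̂₁(1−p̂₁)/n₁) = √(0.6270·0.3730/539) = 0.02083; SE₂ = √(0.8330·0.1670/471) = 0.01719.
Independent samples: SE of the difference = √(SE₁² + SE₂²) = √(0.0004338889 + 0.0002954961) = 0.02701.
z* for 95% confidence is 1.960, so the margin of error is 1.960 × 0.02701 = 0.05294.
Point estimate p̂₁ − p̂₂ = 0.6270 − 0.8330 = -0.2060.
-0.2060 ± 0.05294 → (-0.259, -0.153).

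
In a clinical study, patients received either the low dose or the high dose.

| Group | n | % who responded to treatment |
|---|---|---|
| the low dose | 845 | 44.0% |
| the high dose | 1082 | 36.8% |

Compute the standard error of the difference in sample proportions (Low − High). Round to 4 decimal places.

0.0225

SE₁ = √(p̂₁(1−p̂₁)/n₁) = √(0.4400·0.5600/845) = 0.01708; SE₂ = √(0.3680·0.6320/1082) = 0.01466.
Independent samples: SE of the difference = √(SE₁² + SE₂²) = √(0.0002917264 + 0.0002149156) = 0.02251.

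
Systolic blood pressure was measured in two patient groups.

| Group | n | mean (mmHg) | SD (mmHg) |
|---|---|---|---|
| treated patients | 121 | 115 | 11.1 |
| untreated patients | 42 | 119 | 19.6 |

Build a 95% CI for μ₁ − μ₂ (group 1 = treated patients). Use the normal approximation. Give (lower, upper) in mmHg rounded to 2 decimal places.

SE₁ = s₁/√n₁ = 11.1/√121 = 1.0091; SE₂ = 19.6/√42 = 3.0243.
Independent samples, unequal variances: SE_diff = √(SE₁² + SE₂²) = √(1.01828281 + 9.14639049) = 3.1882.
z* = 1.960, so margin of error = 1.960 × 3.1882 = 6.2489.
Difference in means = 115 − 119 = -4.0000.
-4.0000 ± 6.2489 → (-10.25, 2.25).

(-10.25, 2.25)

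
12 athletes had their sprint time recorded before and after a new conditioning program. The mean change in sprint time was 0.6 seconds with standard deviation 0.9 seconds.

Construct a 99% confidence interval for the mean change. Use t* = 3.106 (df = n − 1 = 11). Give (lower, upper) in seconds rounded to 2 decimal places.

(-0.21, 1.41)

This is a matched-pairs design, so SE = s_d/√n = 0.9/√12 = 0.2598.
Margin = 3.106 × 0.2598 = 0.8069; the interval is 0.6 ± 0.8069 = (-0.21, 1.41).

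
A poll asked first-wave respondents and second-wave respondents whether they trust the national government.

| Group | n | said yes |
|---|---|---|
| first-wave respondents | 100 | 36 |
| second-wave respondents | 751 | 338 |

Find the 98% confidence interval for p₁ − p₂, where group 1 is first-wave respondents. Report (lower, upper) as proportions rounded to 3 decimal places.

p̂₁ = 36/100 = 0.3600 and p̂₂ = 338/751 = 0.4501.
SE₁ = √(p̂₁(1−p̂₁)/n₁) = √(0.3600·0.6400/100) = 0.04800; SE₂ = √(0.4501·0.5499/751) = 0.01815.
Independent samples: SE of the difference = √(SE₁² + SE₂²) = √(0.002304 + 0.0003294225) = 0.05132.
z* for 98% confidence is 2.326, so the margin of error is 2.326 × 0.05132 = 0.11937.
Point estimate p̂₁ − p̂₂ = 0.3600 − 0.4501 = -0.0901.
-0.0901 ± 0.11937 → (-0.209, 0.029).

(-0.209, 0.029)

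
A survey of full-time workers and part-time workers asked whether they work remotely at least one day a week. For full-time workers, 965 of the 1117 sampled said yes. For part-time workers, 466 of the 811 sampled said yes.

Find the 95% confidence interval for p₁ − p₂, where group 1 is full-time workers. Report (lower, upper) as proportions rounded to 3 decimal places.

Sample proportions: 965/1117 = 0.8639, 466/811 = 0.5746.
Each SE is √(p̂(1−p̂)/n): √(0.8639·0.1361/1117) = 0.01026 and √(0.5746·0.4254/811) = 0.01736.
SE(p̂₁ − p̂₂) = √(SE₁² + SE₂²) = √(0.0001052676 + 0.0003013696) = 0.02017, since the two samples are independent.
At 95% confidence z* = 1.960; margin = 1.960 × 0.02017 = 0.03953.
The difference is 0.8639 − 0.5746 = 0.2893, so the interval is 0.2893 ± 0.03953 = (0.250, 0.329).

(0.250, 0.329)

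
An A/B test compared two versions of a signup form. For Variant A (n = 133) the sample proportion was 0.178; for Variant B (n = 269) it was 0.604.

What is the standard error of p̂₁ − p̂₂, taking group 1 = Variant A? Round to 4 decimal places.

Each SE is √(p̂(1−p̂)/n): √(0.1780·0.8220/133) = 0.03317 and √(0.6040·0.3960/269) = 0.02982.
SE(p̂₁ − p̂₂) = √(SE₁² + SE₂²) = √(0.0011002489 + 0.0008892324) = 0.04460, since the two samples are independent.

0.0446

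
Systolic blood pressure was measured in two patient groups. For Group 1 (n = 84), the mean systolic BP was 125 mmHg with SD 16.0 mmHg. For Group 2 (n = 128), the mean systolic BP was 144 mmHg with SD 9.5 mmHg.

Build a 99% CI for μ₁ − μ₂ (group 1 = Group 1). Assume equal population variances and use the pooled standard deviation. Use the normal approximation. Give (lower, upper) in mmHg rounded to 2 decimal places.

(-23.51, -14.49)

s_p = √[((n₁−1)s₁² + (n₂−1)s₂²)/(n₁+n₂−2)] = √[(83·16.0² + 127·9.5²)/210] = 12.4804.
SE = 12.4804·√(1/84 + 1/128) = 1.7525.
With z* = 2.576, margin = 2.576 × 1.7525 = 4.5144.
x̄₁ − x̄₂ = 125 − 144 = -19.0000; interval -19.0000 ± 4.5144 = (-23.51, -14.49).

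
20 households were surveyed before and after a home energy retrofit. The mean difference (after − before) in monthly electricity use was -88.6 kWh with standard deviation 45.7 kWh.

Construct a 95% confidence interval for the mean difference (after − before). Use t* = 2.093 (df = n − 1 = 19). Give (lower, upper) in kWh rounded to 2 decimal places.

This is a matched-pairs design, so SE = s_d/√n = 45.7/√20 = 10.2188.
Margin = 2.093 × 10.2188 = 21.3879; the interval is -88.6 ± 21.3879 = (-109.99, -67.21).

(-109.99, -67.21)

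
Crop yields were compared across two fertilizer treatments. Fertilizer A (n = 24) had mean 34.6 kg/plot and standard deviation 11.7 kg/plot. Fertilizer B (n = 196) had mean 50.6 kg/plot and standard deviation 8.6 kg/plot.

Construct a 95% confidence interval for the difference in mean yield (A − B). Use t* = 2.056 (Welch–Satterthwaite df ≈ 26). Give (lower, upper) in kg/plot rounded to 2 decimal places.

(-21.07, -10.93)

Per-group SEs: s₁/√n₁ = 11.7/√24 = 2.3883, s₂/√n₂ = 8.6/√196 = 0.6143.
Unpooled SE of the difference: √(5.70397689 + 0.37736449) = 2.4660.
Margin of error = t* · SE = 2.056 × 2.4660 = 5.0701.
x̄₁ − x̄₂ = 34.6 − 50.6 = -16.0000.
CI: -16.0000 ± 5.0701 = (-21.07, -10.93).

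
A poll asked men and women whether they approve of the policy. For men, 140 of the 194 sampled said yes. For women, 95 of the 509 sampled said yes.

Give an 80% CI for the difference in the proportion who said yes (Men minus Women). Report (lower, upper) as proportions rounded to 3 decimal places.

(0.488, 0.582)

p̂₁ = 140/194 = 0.7216 and p̂₂ = 95/509 = 0.1866.
SE₁ = √(p̂₁(1−p̂₁)/n₁) = √(0.7216·0.2784/194) = 0.03218; SE₂ = √(0.1866·0.8134/509) = 0.01727.
Independent samples: SE of the difference = √(SE₁² + SE₂²) = √(0.0010355524 + 0.0002982529) = 0.03652.
z* for 80% confidence is 1.282, so the margin of error is 1.282 × 0.03652 = 0.04682.
Point estimate p̂₁ − p̂₂ = 0.7216 − 0.1866 = 0.5350.
0.5350 ± 0.04682 → (0.488, 0.582).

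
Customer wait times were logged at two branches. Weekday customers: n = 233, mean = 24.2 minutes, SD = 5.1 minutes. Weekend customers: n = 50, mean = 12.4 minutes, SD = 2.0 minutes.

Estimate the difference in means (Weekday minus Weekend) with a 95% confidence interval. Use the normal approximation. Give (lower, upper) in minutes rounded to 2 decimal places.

Per-group SEs: s₁/√n₁ = 5.1/√233 = 0.3341, s₂/√n₂ = 2.0/√50 = 0.2828.
Unpooled SE of the difference: √(0.11162281 + 0.07997584) = 0.4377.
Margin of error = z* · SE = 1.960 × 0.4377 = 0.8579.
x̄₁ − x̄₂ = 24.2 − 12.4 = 11.8000.
CI: 11.8000 ± 0.8579 = (10.94, 12.66).

(10.94, 12.66)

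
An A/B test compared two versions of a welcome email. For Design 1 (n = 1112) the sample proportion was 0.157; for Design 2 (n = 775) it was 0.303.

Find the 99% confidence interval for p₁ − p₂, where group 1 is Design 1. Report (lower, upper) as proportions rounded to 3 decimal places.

(-0.197, -0.095)

SE₁ = √(p̂₁(1−p̂₁)/n₁) = √(0.1570·0.8430/1112) = 0.01091; SE₂ = √(0.3030·0.6970/775) = 0.01651.
Independent samples: SE of the difference = √(SE₁² + SE₂²) = √(0.0001190281 + 0.0002725801) = 0.01979.
z* for 99% confidence is 2.576, so the margin of error is 2.576 × 0.01979 = 0.05098.
Point estimate p̂₁ − p̂₂ = 0.1570 − 0.3030 = -0.1460.
-0.1460 ± 0.05098 → (-0.197, -0.095).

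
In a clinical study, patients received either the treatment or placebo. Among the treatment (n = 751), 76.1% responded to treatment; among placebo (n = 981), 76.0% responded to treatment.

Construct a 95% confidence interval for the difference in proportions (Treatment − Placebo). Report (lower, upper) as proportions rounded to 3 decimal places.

(-0.040, 0.042)

The two standard errors are √(0.7610×0.2390/751) = 0.01556 and √(0.7600×0.2400/981) = 0.01364.
Because the samples are independent, SE_diff = √(0.01556² + 0.01364²) = 0.02069.
Using z* = 1.960 for 95%, ME = 1.960 × 0.02069 = 0.04055.
p̂₁ − p̂₂ = 0.0010; interval 0.0010 ± 0.04055 gives (-0.040, 0.042).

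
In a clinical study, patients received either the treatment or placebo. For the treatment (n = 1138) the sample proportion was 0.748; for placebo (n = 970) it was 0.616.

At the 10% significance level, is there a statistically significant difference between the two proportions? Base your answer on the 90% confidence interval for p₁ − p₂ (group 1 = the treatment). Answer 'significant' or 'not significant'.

significant

SE₁ = √(p̂₁(1−p̂₁)/n₁) = √(0.7480·0.2520/1138) = 0.01287; SE₂ = √(0.6160·0.3840/970) = 0.01562.
Independent samples: SE of the difference = √(SE₁² + SE₂²) = √(0.0001656369 + 0.0002439844) = 0.02024.
z* for 90% confidence is 1.645, so the margin of error is 1.645 × 0.02024 = 0.03329.
Point estimate p̂₁ − p̂₂ = 0.7480 − 0.6160 = 0.1320.
0.1320 ± 0.03329 → (0.09871, 0.16529).
The interval (0.09871, 0.16529) does not contain 0, so the difference is significant.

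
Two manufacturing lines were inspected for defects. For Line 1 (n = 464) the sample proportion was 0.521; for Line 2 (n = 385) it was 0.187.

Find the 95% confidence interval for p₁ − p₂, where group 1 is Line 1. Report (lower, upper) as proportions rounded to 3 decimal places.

(0.274, 0.394)

Each SE is √(p̂(1−p̂)/n): √(0.5210·0.4790/464) = 0.02319 and √(0.1870·0.8130/385) = 0.01987.
SE(p̂₁ − p̂₂) = √(SE₁² + SE₂²) = √(0.0005377761 + 0.0003948169) = 0.03054, since the two samples are independent.
At 95% confidence z* = 1.960; margin = 1.960 × 0.03054 = 0.05986.
The difference is 0.5210 − 0.1870 = 0.3340, so the interval is 0.3340 ± 0.05986 = (0.274, 0.394).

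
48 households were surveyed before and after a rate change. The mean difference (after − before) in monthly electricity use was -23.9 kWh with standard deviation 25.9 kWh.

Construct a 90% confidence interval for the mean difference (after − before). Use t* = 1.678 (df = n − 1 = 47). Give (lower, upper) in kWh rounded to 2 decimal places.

(-30.17, -17.63)

This is a matched-pairs design, so SE = s_d/√n = 25.9/√48 = 3.7383.
Margin = 1.678 × 3.7383 = 6.2729; the interval is -23.9 ± 6.2729 = (-30.17, -17.63).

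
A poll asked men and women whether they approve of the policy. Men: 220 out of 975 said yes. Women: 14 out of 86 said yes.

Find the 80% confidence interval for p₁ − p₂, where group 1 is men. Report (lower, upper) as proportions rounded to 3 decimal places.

(0.009, 0.117)

First, p̂₁ = 220/975 = 0.2256; p̂₂ = 14/86 = 0.1628.
The two standard errors are √(0.2256×0.7744/975) = 0.01339 and √(0.1628×0.8372/86) = 0.03981.
Because the samples are independent, SE_diff = √(0.01339² + 0.03981²) = 0.04200.
Using z* = 1.282 for 80%, ME = 1.282 × 0.04200 = 0.05384.
p̂₁ − p̂₂ = 0.0628; interval 0.0628 ± 0.05384 gives (0.009, 0.117).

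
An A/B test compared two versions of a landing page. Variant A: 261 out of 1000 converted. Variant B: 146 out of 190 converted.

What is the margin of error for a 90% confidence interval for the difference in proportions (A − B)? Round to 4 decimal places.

p̂₁ = 261/1000 = 0.2610 and p̂₂ = 146/190 = 0.7684.
SE₁ = √(p̂₁(1−p̂₁)/n₁) = √(0.2610·0.7390/1000) = 0.01389; SE₂ = √(0.7684·0.2316/190) = 0.03060.
Independent samples: SE of the difference = √(SE₁² + SE₂²) = √(0.0001929321 + 0.00093636) = 0.03360.
z* for 90% confidence is 1.645, so the margin of error is 1.645 × 0.03360 = 0.05527.

0.0553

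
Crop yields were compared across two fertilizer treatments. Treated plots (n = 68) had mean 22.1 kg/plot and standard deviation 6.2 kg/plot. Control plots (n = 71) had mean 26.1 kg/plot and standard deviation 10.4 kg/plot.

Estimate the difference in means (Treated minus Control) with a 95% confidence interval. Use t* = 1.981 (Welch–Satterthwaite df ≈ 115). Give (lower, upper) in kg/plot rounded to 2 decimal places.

(-6.86, -1.14)

SE₁ = s₁/√n₁ = 6.2/√68 = 0.7519; SE₂ = 10.4/√71 = 1.2343.
Independent samples, unequal variances: SE_diff = √(SE₁² + SE₂²) = √(0.56535361 + 1.52349649) = 1.4453.
t* = 1.981, so margin of error = 1.981 × 1.4453 = 2.8631.
Difference in means = 22.1 − 26.1 = -4.0000.
-4.0000 ± 2.8631 → (-6.86, -1.14).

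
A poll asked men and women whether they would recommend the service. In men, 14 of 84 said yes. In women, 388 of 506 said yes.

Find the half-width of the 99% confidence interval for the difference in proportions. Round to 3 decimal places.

p̂₁ = 14/84 = 0.1667 and p̂₂ = 388/506 = 0.7668.
SE₁ = √(p̂₁(1−p̂₁)/n₁) = √(0.1667·0.8333/84) = 0.04067; SE₂ = √(0.7668·0.2332/506) = 0.01880.
Independent samples: SE of the difference = √(SE₁² + SE₂²) = √(0.0016540489 + 0.00035344) = 0.04481.
z* for 99% confidence is 2.576, so the margin of error is 2.576 × 0.04481 = 0.11543.

0.115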